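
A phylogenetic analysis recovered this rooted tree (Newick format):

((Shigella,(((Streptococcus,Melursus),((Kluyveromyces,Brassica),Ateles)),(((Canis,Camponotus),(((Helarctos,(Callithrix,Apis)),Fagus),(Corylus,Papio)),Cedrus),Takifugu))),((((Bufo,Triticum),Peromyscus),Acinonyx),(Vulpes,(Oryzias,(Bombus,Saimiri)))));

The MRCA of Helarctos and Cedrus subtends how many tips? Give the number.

The MRCA of Helarctos and Cedrus is the node subtending ((Canis,Camponotus),(((Helarctos,(Callithrix,Apis)),Fagus),(Corylus,Papio)),Cedrus).
That clade contains 9 terminal taxa: Apis, Callithrix, Camponotus, Canis, Cedrus, Corylus, Fagus, Helarctos, Papio.

9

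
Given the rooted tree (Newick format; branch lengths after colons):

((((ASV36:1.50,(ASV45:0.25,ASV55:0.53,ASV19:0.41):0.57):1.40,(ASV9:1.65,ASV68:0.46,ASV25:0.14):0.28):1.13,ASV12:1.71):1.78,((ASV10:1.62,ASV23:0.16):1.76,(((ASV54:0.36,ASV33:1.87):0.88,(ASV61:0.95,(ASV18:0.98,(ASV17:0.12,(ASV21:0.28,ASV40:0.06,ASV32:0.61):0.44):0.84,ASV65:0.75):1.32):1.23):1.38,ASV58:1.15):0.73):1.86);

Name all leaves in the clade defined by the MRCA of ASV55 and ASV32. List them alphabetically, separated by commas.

Tracing ASV55: it sits inside (ASV45,ASV55,ASV19).
Tracing ASV32: it sits inside (ASV21,ASV40,ASV32).
The smallest clade enclosing both is the whole tree (their MRCA is the root), so the answer is all 20 tips in alphabetical order.

ASV10, ASV12, ASV17, ASV18, ASV19, ASV21, ASV23, ASV25, ASV32, ASV33, ASV36, ASV40, ASV45, ASV54, ASV55, ASV58, ASV61, ASV65, ASV68, ASV9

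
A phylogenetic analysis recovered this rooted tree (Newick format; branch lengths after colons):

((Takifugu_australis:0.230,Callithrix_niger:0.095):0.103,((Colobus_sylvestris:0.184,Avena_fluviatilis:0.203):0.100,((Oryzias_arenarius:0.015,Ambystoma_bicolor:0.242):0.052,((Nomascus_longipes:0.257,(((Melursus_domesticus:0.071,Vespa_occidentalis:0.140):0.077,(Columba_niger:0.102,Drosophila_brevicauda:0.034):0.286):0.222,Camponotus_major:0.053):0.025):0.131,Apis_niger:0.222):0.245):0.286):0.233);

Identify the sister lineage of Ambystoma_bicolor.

Ambystoma_bicolor attaches to the tree at the node subtending (Oryzias_arenarius,Ambystoma_bicolor).
The other lineage descending from that same node — the sister group — is the single tip Oryzias_arenarius.

Oryzias_arenarius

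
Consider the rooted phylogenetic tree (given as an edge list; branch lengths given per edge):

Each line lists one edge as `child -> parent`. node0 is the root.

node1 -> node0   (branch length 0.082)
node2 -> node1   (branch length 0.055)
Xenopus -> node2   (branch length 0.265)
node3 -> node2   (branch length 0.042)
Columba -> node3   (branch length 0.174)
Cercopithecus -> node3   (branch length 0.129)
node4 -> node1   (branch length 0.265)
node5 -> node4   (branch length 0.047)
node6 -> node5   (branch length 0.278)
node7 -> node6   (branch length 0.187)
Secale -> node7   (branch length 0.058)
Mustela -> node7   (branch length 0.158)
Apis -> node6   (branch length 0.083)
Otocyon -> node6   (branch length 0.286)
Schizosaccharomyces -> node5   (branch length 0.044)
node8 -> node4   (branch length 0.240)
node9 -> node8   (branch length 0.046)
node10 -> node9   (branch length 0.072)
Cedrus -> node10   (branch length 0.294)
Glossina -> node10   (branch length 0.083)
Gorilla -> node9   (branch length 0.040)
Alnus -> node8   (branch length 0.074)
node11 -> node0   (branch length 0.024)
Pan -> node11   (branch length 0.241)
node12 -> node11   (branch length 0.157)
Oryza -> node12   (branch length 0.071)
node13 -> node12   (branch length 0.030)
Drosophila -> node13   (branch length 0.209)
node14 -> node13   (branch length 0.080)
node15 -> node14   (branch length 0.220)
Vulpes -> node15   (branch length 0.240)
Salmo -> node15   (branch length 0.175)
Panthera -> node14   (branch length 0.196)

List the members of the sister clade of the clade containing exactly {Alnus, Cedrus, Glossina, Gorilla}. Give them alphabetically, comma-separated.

Apis, Mustela, Otocyon, Schizosaccharomyces, Secale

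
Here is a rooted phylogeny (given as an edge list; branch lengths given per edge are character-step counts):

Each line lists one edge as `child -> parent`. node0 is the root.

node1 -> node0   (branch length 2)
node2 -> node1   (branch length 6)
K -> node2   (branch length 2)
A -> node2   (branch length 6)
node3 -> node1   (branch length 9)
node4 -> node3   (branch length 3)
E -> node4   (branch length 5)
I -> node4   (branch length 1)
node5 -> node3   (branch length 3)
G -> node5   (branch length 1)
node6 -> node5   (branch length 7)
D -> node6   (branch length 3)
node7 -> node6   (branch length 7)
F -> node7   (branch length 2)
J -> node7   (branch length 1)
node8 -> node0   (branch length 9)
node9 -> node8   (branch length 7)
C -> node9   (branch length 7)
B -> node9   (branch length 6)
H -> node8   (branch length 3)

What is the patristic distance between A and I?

25

The path runs A → … → MRCA → … → I; the MRCA is the node subtending ((K,A),((E,I),(G,(D,(F,J))))).
Branch lengths along that path: 6 + 6 + 9 + 3 + 1 = 25.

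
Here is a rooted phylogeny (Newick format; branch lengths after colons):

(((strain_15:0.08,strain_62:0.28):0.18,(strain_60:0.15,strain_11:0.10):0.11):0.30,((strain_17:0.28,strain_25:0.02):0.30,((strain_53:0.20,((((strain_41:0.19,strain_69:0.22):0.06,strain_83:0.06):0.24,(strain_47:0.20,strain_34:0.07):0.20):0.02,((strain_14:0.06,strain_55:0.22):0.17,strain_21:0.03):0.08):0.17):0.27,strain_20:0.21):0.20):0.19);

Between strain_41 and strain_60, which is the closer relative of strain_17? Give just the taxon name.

strain_41

The MRCA of strain_17 and strain_41 subtends ((strain_17,strain_25),((strain_53,((((strain_41,strain_69),strain_83),(strain_47,strain_34)),((strain_14,strain_55),strain_21))),strain_20)) (12 taxa).
The MRCA of strain_17 and strain_60 is the root, subtending the entire tree (16 taxa).
The first is nested inside the second, so strain_17 shares a more recent common ancestor with strain_41.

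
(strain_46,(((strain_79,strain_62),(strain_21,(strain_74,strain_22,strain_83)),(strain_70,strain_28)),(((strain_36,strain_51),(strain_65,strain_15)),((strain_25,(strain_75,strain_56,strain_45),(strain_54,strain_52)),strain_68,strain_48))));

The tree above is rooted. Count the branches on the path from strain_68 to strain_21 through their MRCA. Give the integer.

The MRCA of strain_68 and strain_21 is the node subtending (((strain_79,strain_62),(strain_21,(strain_74,strain_22,strain_83)),(strain_70,strain_28)),(((strain_36,strain_51),(strain_65,strain_15)),((strain_25,(strain_75,strain_56,strain_45),(strain_54,strain_52)),strain_68,strain_48))).
From strain_68 up to that node: 3 branches. From strain_21 up to the same node: 3 branches. Total: 3 + 3 = 6.

6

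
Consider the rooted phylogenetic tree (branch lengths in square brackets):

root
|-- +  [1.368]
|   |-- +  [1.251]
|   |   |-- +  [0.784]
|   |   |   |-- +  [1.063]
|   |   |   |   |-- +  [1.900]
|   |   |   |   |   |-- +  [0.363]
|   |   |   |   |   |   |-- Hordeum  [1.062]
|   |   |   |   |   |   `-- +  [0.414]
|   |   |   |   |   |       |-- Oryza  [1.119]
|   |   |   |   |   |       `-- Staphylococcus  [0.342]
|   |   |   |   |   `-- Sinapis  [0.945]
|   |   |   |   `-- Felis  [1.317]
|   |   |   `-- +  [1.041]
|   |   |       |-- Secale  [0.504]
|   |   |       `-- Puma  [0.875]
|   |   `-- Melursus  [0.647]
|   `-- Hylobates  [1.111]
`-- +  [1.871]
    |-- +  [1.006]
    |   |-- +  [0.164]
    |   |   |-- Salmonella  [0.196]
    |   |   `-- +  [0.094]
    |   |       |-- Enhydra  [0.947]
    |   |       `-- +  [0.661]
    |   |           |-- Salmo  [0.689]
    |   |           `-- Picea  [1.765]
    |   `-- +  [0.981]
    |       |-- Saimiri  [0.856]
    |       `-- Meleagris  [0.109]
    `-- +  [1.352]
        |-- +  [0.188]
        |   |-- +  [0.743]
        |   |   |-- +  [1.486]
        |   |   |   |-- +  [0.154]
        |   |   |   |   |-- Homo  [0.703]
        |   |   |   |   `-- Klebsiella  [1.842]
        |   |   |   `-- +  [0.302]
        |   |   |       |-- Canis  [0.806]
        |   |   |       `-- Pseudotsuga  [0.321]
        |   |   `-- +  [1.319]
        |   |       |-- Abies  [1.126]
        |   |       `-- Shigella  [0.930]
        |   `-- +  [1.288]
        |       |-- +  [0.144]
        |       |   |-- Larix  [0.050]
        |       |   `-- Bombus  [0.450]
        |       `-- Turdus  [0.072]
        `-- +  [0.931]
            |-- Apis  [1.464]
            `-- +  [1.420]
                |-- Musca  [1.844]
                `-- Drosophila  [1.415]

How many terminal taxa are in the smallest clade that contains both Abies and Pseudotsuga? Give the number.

The MRCA of Abies and Pseudotsuga is the node subtending (((Homo,Klebsiella),(Canis,Pseudotsuga)),(Abies,Shigella)).
That clade contains 6 terminal taxa: Abies, Canis, Homo, Klebsiella, Pseudotsuga, Shigella.

6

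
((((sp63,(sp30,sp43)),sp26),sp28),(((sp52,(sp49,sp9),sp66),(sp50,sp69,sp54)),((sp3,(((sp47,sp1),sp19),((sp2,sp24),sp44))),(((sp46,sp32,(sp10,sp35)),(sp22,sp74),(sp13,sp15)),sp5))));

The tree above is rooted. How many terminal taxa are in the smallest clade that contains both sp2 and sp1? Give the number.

The MRCA of sp2 and sp1 is the node subtending (((sp47,sp1),sp19),((sp2,sp24),sp44)).
That clade contains 6 terminal taxa: sp1, sp19, sp2, sp24, sp44, sp47.

6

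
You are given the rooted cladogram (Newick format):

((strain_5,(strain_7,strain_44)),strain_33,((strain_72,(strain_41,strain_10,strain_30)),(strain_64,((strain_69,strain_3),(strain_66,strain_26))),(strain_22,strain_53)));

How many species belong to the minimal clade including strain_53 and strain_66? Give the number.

The MRCA of strain_53 and strain_66 is the node subtending ((strain_72,(strain_41,strain_10,strain_30)),(strain_64,((strain_69,strain_3),(strain_66,strain_26))),(strain_22,strain_53)).
That clade contains 11 terminal taxa: strain_10, strain_22, strain_26, strain_3, strain_30, strain_41, strain_53, strain_64, strain_66, strain_69, strain_72.

11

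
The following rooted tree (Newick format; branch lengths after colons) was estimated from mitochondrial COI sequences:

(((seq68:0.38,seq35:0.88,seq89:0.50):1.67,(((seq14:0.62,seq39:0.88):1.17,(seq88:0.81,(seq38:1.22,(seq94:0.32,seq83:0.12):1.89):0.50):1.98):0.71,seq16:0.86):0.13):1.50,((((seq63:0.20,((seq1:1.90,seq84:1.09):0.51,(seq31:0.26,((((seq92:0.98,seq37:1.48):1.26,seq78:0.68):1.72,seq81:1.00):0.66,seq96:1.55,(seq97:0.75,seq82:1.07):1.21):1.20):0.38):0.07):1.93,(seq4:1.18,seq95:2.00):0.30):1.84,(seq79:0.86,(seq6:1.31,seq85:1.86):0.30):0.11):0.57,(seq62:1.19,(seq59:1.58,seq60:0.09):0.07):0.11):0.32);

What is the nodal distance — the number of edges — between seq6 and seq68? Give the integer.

8

The MRCA of seq6 and seq68 is the root of the tree.
From seq6 up to that node: 5 branches. From seq68 up to the same node: 3 branches. Total: 5 + 3 = 8.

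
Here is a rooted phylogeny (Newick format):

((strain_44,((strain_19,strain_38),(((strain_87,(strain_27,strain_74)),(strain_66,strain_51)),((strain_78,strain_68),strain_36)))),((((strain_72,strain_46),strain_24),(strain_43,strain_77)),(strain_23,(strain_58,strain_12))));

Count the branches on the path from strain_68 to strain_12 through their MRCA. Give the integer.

The MRCA of strain_68 and strain_12 is the root of the tree.
From strain_68 up to that node: 6 branches. From strain_12 up to the same node: 4 branches. Total: 6 + 4 = 10.

10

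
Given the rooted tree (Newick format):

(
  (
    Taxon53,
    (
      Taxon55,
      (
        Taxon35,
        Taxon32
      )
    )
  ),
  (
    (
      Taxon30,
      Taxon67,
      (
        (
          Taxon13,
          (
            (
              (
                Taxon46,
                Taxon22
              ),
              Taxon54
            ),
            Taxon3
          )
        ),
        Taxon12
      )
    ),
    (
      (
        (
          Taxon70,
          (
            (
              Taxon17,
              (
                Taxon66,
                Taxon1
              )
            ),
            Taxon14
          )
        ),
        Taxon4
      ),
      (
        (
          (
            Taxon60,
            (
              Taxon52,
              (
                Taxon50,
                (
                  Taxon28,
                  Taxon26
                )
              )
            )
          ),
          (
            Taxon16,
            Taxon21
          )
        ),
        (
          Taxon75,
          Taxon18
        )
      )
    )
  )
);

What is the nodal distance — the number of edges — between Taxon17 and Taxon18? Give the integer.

8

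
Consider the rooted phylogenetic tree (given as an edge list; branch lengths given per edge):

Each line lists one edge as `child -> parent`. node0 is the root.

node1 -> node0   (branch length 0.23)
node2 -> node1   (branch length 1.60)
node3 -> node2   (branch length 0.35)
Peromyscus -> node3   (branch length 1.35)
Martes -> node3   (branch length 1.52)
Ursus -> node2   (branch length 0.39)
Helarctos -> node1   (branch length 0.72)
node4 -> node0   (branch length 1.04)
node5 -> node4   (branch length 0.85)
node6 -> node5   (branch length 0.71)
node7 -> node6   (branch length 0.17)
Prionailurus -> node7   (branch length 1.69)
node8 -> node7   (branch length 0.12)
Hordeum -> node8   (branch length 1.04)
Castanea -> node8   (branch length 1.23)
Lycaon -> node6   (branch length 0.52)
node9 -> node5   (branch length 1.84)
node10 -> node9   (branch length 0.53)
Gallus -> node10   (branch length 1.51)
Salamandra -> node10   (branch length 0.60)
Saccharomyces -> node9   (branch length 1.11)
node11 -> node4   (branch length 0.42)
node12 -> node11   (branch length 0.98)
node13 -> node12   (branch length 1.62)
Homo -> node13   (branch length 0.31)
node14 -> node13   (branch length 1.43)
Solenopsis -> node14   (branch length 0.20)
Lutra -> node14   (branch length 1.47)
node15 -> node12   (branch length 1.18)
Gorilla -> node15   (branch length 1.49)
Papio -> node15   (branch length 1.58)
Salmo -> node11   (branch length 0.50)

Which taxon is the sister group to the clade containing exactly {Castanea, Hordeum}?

The clade containing exactly {Castanea, Hordeum} attaches to the tree at the node subtending (Prionailurus,(Hordeum,Castanea)).
The other lineage descending from that same node — the sister group — is the single tip Prionailurus.

Prionailurus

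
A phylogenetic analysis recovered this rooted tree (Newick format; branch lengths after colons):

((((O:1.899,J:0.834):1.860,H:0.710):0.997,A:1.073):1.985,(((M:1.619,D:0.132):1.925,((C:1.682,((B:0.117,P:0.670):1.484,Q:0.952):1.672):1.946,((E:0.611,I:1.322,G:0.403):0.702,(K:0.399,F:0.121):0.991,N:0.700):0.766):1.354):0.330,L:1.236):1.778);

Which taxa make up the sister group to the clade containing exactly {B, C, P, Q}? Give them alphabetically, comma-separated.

The clade containing exactly {B, C, P, Q} attaches to the tree at the node subtending ((C,((B,P),Q)),((E,I,G),(K,F),N)).
The other lineage descending from that same node — the sister group — is ((E,I,G),(K,F),N); its 6 tips in alphabetical order are the answer.

E, F, G, I, K, N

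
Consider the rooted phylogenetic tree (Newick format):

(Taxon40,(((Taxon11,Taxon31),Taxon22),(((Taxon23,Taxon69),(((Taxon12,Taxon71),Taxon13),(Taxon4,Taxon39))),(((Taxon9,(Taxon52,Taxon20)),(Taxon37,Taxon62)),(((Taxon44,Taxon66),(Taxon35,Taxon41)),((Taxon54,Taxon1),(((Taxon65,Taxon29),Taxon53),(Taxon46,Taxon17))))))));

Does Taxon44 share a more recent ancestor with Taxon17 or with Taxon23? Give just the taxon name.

The MRCA of Taxon44 and Taxon17 subtends (((Taxon44,Taxon66),(Taxon35,Taxon41)),((Taxon54,Taxon1),(((Taxon65,Taxon29),Taxon53),(Taxon46,Taxon17)))) (11 taxa).
The MRCA of Taxon44 and Taxon23 subtends (((Taxon23,Taxon69),(((Taxon12,Taxon71),Taxon13),(Taxon4,Taxon39))),(((Taxon9,(Taxon52,Taxon20)),(Taxon37,Taxon62)),(((Taxon44,Taxon66),(Taxon35,Taxon41)),((Taxon54,Taxon1),(((Taxon65,Taxon29),Taxon53),(Taxon46,Taxon17)))))) (23 taxa).
The first is nested inside the second, so Taxon44 shares a more recent common ancestor with Taxon17.

Taxon17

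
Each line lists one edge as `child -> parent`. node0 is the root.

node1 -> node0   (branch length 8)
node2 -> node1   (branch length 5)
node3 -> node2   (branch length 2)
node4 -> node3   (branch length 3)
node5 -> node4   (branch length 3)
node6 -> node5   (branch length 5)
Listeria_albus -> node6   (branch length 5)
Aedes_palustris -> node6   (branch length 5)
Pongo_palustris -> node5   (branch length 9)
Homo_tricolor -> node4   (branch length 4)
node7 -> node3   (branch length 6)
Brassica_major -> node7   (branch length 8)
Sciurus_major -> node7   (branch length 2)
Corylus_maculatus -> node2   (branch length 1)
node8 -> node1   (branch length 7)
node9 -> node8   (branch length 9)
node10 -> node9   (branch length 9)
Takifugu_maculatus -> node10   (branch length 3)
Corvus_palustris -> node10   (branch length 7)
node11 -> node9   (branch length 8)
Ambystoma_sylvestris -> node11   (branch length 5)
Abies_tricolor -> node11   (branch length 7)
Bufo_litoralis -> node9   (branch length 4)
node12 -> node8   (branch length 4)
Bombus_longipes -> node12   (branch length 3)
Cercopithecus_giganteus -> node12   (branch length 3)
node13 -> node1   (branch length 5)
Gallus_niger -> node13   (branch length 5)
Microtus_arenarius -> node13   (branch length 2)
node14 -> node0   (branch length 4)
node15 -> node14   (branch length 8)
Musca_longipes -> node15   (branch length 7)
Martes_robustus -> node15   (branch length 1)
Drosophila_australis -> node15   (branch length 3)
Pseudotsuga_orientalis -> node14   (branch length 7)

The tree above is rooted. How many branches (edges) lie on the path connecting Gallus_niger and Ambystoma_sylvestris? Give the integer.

6

The MRCA of Gallus_niger and Ambystoma_sylvestris is the node subtending ((((((Listeria_albus,Aedes_palustris),Pongo_palustris),Homo_tricolor),(Brassica_major,Sciurus_major)),Corylus_maculatus),(((Takifugu_maculatus,Corvus_palustris),(Ambystoma_sylvestris,Abies_tricolor),Bufo_litoralis),(Bombus_longipes,Cercopithecus_giganteus)),(Gallus_niger,Microtus_arenarius)).
From Gallus_niger up to that node: 2 branches. From Ambystoma_sylvestris up to the same node: 4 branches. Total: 2 + 4 = 6.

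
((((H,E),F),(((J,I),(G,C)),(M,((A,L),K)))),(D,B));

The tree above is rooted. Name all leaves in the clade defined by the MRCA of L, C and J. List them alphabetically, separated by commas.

Tracing L: it sits inside (A,L).
Tracing C: it sits inside (G,C).
Tracing J: it sits inside (J,I).
The smallest clade enclosing all 3 is (((J,I),(G,C)),(M,((A,L),K))); the answer is its 8 terminal taxa in alphabetical order.

A, C, G, I, J, K, L, M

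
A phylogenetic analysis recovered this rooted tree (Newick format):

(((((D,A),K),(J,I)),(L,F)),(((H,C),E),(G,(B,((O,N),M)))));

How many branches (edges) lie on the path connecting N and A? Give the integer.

11

The MRCA of N and A is the root of the tree.
From N up to that node: 6 branches. From A up to the same node: 5 branches. Total: 6 + 5 = 11.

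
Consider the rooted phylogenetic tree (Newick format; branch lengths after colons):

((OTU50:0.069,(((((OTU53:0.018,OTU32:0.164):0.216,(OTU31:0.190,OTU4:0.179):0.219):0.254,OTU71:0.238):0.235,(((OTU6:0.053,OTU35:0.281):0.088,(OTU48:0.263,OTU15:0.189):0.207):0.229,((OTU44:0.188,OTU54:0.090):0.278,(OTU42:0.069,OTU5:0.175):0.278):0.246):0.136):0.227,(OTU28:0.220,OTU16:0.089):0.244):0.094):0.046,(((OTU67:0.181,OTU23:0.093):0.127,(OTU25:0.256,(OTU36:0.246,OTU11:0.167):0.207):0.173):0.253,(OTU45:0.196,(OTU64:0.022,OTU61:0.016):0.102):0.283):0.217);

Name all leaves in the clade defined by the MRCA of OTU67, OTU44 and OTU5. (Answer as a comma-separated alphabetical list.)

OTU11, OTU15, OTU16, OTU23, OTU25, OTU28, OTU31, OTU32, OTU35, OTU36, OTU4, OTU42, OTU44, OTU45, OTU48, OTU5, OTU50, OTU53, OTU54, OTU6, OTU61, OTU64, OTU67, OTU71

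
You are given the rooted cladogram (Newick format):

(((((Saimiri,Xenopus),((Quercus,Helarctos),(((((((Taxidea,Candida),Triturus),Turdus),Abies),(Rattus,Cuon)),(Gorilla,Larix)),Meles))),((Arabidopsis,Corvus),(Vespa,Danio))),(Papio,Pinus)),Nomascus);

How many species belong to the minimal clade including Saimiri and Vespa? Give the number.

The MRCA of Saimiri and Vespa is the node subtending (((Saimiri,Xenopus),((Quercus,Helarctos),(((((((Taxidea,Candida),Triturus),Turdus),Abies),(Rattus,Cuon)),(Gorilla,Larix)),Meles))),((Arabidopsis,Corvus),(Vespa,Danio))).
That clade contains 18 terminal taxa: Abies, Arabidopsis, Candida, Corvus, Cuon, Danio, Gorilla, Helarctos, Larix, Meles, Quercus, Rattus, Saimiri, Taxidea, Triturus, Turdus, Vespa, Xenopus.

18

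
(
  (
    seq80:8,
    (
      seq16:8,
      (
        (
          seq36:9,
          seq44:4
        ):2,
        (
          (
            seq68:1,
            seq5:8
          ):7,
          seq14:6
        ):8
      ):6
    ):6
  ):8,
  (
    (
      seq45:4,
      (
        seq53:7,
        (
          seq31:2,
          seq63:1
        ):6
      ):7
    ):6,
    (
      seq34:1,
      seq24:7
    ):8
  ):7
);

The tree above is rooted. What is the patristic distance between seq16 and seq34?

The path runs seq16 → … → MRCA → … → seq34; the MRCA is the root of the tree.
Branch lengths along that path: 8 + 6 + 8 + 7 + 8 + 1 = 38.

38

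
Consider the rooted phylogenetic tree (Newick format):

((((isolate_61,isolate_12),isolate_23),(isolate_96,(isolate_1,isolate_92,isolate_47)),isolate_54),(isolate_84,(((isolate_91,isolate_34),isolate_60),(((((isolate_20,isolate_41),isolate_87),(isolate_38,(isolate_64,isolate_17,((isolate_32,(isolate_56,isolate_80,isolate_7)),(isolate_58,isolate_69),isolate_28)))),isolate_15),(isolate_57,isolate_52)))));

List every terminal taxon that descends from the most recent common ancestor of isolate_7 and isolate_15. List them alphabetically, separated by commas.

isolate_15, isolate_17, isolate_20, isolate_28, isolate_32, isolate_38, isolate_41, isolate_56, isolate_58, isolate_64, isolate_69, isolate_7, isolate_80, isolate_87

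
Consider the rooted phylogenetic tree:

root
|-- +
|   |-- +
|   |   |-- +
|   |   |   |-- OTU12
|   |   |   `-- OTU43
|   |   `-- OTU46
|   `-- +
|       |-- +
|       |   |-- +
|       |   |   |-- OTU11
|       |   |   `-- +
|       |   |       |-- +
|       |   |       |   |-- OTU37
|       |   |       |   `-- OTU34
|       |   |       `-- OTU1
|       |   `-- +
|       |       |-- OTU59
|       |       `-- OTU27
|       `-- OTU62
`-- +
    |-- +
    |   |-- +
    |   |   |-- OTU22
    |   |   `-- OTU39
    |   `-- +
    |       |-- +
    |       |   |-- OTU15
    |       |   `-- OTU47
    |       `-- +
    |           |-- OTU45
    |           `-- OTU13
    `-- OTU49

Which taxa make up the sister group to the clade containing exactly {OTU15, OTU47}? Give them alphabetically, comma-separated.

The clade containing exactly {OTU15, OTU47} attaches to the tree at the node subtending ((OTU15,OTU47),(OTU45,OTU13)).
The other lineage descending from that same node — the sister group — is (OTU45,OTU13); its 2 tips in alphabetical order are the answer.

OTU13, OTU45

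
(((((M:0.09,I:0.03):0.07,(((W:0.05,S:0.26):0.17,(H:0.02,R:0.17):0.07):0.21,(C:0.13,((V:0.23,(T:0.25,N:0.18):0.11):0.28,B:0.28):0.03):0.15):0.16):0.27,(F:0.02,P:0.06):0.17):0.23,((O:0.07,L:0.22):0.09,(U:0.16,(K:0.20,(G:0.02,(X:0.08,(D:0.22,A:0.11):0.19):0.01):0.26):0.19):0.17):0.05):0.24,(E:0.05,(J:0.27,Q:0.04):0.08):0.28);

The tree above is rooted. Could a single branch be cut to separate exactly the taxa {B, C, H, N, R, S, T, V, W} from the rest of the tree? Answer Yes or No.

Yes

The most recent common ancestor of these taxa subtends (((W,S),(H,R)),(C,((V,(T,N)),B))).
That clade has exactly 9 tips — every listed taxon and nothing else — so the group is monophyletic.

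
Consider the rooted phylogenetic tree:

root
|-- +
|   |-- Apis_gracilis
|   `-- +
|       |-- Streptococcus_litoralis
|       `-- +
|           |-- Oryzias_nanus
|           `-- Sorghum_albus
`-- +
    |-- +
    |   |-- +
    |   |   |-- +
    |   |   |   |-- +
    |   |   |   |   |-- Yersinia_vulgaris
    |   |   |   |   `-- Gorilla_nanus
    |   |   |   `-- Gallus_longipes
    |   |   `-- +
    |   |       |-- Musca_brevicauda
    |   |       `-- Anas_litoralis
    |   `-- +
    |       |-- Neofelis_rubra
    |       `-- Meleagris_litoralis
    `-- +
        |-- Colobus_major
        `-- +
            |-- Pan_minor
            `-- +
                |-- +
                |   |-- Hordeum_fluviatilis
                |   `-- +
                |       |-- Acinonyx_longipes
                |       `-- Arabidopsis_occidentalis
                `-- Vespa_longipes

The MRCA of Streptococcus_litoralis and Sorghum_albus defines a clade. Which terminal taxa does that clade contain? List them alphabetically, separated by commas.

Oryzias_nanus, Sorghum_albus, Streptococcus_litoralis

Tracing Streptococcus_litoralis: it sits inside (Streptococcus_litoralis,(Oryzias_nanus,Sorghum_albus)).
Tracing Sorghum_albus: it sits inside (Oryzias_nanus,Sorghum_albus).
The smallest clade enclosing both is (Streptococcus_litoralis,(Oryzias_nanus,Sorghum_albus)); the answer is its 3 terminal taxa in alphabetical order.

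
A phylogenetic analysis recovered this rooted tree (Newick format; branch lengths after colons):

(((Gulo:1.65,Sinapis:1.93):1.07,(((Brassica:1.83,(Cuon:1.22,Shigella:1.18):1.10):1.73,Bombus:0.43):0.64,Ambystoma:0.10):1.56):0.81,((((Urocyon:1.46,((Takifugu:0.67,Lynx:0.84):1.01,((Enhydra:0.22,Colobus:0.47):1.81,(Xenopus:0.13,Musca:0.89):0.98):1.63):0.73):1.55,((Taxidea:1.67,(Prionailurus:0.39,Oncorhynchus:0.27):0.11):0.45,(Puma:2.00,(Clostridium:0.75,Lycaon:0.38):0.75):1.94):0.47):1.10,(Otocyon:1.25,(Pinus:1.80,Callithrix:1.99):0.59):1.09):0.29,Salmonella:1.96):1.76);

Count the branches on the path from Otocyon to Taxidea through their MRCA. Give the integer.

6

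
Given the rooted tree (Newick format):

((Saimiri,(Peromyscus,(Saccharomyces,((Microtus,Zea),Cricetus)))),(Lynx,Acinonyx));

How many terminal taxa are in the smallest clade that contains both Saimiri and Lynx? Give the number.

8

The MRCA of Saimiri and Lynx is the root, so the clade is the entire tree.
That clade contains 8 terminal taxa: Acinonyx, Cricetus, Lynx, Microtus, Peromyscus, Saccharomyces, Saimiri, Zea.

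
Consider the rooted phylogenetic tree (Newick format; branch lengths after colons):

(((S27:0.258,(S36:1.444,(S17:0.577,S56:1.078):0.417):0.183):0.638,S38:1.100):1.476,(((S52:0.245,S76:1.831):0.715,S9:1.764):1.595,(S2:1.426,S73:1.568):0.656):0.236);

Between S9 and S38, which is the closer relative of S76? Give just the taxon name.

S9

The MRCA of S76 and S9 subtends ((S52,S76),S9) (3 taxa).
The MRCA of S76 and S38 is the root, subtending the entire tree (10 taxa).
The first is nested inside the second, so S76 shares a more recent common ancestor with S9.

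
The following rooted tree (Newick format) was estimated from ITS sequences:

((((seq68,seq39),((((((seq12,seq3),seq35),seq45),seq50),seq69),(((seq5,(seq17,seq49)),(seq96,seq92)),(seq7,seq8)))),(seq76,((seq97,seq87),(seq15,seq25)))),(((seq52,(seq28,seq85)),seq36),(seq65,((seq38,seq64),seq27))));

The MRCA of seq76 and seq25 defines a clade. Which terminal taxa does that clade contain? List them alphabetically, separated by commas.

seq15, seq25, seq76, seq87, seq97

Tracing seq76: it sits inside (seq76,((seq97,seq87),(seq15,seq25))).
Tracing seq25: it sits inside (seq15,seq25).
The smallest clade enclosing both is (seq76,((seq97,seq87),(seq15,seq25))); the answer is its 5 terminal taxa in alphabetical order.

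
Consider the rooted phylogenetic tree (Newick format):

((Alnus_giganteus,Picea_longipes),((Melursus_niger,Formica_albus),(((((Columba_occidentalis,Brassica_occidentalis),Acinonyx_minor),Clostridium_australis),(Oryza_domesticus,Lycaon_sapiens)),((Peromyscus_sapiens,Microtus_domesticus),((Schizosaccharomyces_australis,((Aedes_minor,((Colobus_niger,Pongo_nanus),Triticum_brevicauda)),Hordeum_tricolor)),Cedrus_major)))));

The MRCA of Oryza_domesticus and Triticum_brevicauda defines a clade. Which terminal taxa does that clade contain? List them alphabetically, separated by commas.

Acinonyx_minor, Aedes_minor, Brassica_occidentalis, Cedrus_major, Clostridium_australis, Colobus_niger, Columba_occidentalis, Hordeum_tricolor, Lycaon_sapiens, Microtus_domesticus, Oryza_domesticus, Peromyscus_sapiens, Pongo_nanus, Schizosaccharomyces_australis, Triticum_brevicauda

Tracing Oryza_domesticus: it sits inside (Oryza_domesticus,Lycaon_sapiens).
Tracing Triticum_brevicauda: it sits inside ((Colobus_niger,Pongo_nanus),Triticum_brevicauda).
The smallest clade enclosing both is (((((Columba_occidentalis,Brassica_occidentalis),Acinonyx_minor),Clostridium_australis),(Oryza_domesticus,Lycaon_sapiens)),((Peromyscus_sapiens,Microtus_domesticus),((Schizosaccharomyces_australis,((Aedes_minor,((Colobus_niger,Pongo_nanus),Triticum_brevicauda)),Hordeum_tricolor)),Cedrus_major))); the answer is its 15 terminal taxa in alphabetical order.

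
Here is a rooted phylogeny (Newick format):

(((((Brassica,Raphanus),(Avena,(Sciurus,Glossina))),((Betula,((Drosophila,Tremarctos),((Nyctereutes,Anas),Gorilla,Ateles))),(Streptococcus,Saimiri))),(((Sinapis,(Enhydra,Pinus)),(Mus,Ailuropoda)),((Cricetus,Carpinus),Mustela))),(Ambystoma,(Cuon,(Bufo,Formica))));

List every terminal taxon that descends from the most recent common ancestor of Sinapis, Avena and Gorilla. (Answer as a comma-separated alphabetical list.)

Ailuropoda, Anas, Ateles, Avena, Betula, Brassica, Carpinus, Cricetus, Drosophila, Enhydra, Glossina, Gorilla, Mus, Mustela, Nyctereutes, Pinus, Raphanus, Saimiri, Sciurus, Sinapis, Streptococcus, Tremarctos

Tracing Sinapis: it sits inside (Sinapis,(Enhydra,Pinus)).
Tracing Avena: it sits inside (Avena,(Sciurus,Glossina)).
Tracing Gorilla: it sits inside ((Nyctereutes,Anas),Gorilla,Ateles).
The smallest clade enclosing all 3 is ((((Brassica,Raphanus),(Avena,(Sciurus,Glossina))),((Betula,((Drosophila,Tremarctos),((Nyctereutes,Anas),Gorilla,Ateles))),(Streptococcus,Saimiri))),(((Sinapis,(Enhydra,Pinus)),(Mus,Ailuropoda)),((Cricetus,Carpinus),Mustela))); the answer is its 22 terminal taxa in alphabetical order.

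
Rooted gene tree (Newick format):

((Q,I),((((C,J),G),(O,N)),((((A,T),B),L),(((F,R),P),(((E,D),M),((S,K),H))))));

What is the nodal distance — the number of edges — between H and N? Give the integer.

The MRCA of H and N is the node subtending ((((C,J),G),(O,N)),((((A,T),B),L),(((F,R),P),(((E,D),M),((S,K),H))))).
From H up to that node: 5 branches. From N up to the same node: 3 branches. Total: 5 + 3 = 8.

8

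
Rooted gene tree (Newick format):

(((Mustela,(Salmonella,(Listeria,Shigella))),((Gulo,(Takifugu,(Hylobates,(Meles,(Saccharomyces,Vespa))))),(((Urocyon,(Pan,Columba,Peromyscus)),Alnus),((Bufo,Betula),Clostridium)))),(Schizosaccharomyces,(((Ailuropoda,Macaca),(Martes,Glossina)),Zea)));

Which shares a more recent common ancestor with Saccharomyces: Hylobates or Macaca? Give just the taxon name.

Hylobates

The MRCA of Saccharomyces and Hylobates subtends (Hylobates,(Meles,(Saccharomyces,Vespa))) (4 taxa).
The MRCA of Saccharomyces and Macaca is the root, subtending the entire tree (24 taxa).
The first is nested inside the second, so Saccharomyces shares a more recent common ancestor with Hylobates.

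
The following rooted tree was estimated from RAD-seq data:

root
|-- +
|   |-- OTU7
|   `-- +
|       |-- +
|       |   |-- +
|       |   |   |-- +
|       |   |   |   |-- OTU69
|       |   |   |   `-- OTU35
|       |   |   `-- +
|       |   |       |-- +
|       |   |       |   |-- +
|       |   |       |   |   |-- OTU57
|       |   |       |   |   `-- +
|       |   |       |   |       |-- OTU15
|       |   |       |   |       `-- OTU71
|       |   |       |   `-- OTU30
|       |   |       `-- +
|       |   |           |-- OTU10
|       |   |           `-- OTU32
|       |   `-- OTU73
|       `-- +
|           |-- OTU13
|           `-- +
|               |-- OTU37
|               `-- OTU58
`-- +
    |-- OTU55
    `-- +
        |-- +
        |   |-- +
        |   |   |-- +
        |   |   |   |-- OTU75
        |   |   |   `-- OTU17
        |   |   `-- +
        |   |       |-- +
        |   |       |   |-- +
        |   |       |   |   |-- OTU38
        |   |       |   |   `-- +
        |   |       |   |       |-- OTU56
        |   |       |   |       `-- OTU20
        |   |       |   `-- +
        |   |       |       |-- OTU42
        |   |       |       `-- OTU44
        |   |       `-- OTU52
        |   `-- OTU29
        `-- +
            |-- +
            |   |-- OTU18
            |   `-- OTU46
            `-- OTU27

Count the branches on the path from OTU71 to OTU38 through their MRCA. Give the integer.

The MRCA of OTU71 and OTU38 is the root of the tree.
From OTU71 up to that node: 9 branches. From OTU38 up to the same node: 8 branches. Total: 9 + 8 = 17.

17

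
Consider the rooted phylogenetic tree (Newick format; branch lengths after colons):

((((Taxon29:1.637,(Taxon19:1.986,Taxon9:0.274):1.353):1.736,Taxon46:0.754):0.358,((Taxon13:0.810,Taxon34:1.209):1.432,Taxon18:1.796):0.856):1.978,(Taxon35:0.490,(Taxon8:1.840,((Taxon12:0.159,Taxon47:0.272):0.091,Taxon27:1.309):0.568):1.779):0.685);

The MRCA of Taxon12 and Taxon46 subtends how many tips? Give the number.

12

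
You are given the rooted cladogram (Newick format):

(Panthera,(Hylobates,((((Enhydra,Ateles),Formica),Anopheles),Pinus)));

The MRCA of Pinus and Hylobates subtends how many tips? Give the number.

The MRCA of Pinus and Hylobates is the node subtending (Hylobates,((((Enhydra,Ateles),Formica),Anopheles),Pinus)).
That clade contains 6 terminal taxa: Anopheles, Ateles, Enhydra, Formica, Hylobates, Pinus.

6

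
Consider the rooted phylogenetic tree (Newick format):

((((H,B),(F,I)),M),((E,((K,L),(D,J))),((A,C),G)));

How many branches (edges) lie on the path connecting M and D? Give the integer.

7

The MRCA of M and D is the root of the tree.
From M up to that node: 2 branches. From D up to the same node: 5 branches. Total: 2 + 5 = 7.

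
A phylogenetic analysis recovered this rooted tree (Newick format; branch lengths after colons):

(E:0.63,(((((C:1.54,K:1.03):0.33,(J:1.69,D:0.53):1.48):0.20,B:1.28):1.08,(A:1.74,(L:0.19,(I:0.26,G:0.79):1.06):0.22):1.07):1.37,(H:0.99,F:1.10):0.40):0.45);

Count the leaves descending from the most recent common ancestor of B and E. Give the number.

12

The MRCA of B and E is the root, so the clade is the entire tree.
That clade contains 12 terminal taxa: A, B, C, D, E, F, G, H, I, J, K, L.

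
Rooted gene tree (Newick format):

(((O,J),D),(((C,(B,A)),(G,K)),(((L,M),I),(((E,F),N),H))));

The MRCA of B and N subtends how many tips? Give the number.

12

The MRCA of B and N is the node subtending (((C,(B,A)),(G,K)),(((L,M),I),(((E,F),N),H))).
That clade contains 12 terminal taxa: A, B, C, E, F, G, H, I, K, L, M, N.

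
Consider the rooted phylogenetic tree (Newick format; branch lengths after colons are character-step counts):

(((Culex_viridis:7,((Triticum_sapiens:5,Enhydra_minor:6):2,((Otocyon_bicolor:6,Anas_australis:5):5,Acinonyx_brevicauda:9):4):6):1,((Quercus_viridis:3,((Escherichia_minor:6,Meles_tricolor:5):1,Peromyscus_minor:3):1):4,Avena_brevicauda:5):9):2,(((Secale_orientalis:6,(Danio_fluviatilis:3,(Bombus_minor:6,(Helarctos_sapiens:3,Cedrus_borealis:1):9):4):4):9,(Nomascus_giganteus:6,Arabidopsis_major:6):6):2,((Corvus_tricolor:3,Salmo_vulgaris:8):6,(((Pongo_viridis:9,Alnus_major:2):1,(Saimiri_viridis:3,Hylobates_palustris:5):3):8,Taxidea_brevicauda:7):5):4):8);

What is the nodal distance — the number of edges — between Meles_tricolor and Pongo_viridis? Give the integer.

The MRCA of Meles_tricolor and Pongo_viridis is the root of the tree.
From Meles_tricolor up to that node: 6 branches. From Pongo_viridis up to the same node: 6 branches. Total: 6 + 6 = 12.

12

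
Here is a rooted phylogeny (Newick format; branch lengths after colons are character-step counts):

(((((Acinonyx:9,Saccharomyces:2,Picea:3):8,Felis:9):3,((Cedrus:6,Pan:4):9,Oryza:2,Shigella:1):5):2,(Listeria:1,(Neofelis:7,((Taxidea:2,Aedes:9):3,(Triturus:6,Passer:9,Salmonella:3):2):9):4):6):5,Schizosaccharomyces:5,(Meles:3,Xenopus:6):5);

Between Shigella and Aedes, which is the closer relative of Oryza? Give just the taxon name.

Shigella

The MRCA of Oryza and Shigella subtends ((Cedrus,Pan),Oryza,Shigella) (4 taxa).
The MRCA of Oryza and Aedes subtends ((((Acinonyx,Saccharomyces,Picea),Felis),((Cedrus,Pan),Oryza,Shigella)),(Listeria,(Neofelis,((Taxidea,Aedes),(Triturus,Passer,Salmonella))))) (15 taxa).
The first is nested inside the second, so Oryza shares a more recent common ancestor with Shigella.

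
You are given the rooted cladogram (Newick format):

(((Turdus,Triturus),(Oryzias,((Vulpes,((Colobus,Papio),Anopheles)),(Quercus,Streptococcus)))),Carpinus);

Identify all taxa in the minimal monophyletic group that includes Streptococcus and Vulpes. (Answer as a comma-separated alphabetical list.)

Tracing Streptococcus: it sits inside (Quercus,Streptococcus).
Tracing Vulpes: it sits inside (Vulpes,((Colobus,Papio),Anopheles)).
The smallest clade enclosing both is ((Vulpes,((Colobus,Papio),Anopheles)),(Quercus,Streptococcus)); the answer is its 6 terminal taxa in alphabetical order.

Anopheles, Colobus, Papio, Quercus, Streptococcus, Vulpes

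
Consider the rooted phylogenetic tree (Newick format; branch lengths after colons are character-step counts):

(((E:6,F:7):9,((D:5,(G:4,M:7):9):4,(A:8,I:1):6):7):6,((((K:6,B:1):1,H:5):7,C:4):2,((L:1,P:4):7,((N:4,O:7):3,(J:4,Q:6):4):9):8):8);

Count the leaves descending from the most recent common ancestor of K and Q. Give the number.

The MRCA of K and Q is the node subtending ((((K,B),H),C),((L,P),((N,O),(J,Q)))).
That clade contains 10 terminal taxa: B, C, H, J, K, L, N, O, P, Q.

10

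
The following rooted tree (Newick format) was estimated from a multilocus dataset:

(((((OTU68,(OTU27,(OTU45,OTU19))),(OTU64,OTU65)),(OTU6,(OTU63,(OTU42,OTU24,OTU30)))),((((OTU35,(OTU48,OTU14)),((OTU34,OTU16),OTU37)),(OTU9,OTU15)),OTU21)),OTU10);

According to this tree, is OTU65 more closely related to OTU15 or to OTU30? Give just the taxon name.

OTU30

The MRCA of OTU65 and OTU30 subtends (((OTU68,(OTU27,(OTU45,OTU19))),(OTU64,OTU65)),(OTU6,(OTU63,(OTU42,OTU24,OTU30)))) (11 taxa).
The MRCA of OTU65 and OTU15 subtends ((((OTU68,(OTU27,(OTU45,OTU19))),(OTU64,OTU65)),(OTU6,(OTU63,(OTU42,OTU24,OTU30)))),((((OTU35,(OTU48,OTU14)),((OTU34,OTU16),OTU37)),(OTU9,OTU15)),OTU21)) (20 taxa).
The first is nested inside the second, so OTU65 shares a more recent common ancestor with OTU30.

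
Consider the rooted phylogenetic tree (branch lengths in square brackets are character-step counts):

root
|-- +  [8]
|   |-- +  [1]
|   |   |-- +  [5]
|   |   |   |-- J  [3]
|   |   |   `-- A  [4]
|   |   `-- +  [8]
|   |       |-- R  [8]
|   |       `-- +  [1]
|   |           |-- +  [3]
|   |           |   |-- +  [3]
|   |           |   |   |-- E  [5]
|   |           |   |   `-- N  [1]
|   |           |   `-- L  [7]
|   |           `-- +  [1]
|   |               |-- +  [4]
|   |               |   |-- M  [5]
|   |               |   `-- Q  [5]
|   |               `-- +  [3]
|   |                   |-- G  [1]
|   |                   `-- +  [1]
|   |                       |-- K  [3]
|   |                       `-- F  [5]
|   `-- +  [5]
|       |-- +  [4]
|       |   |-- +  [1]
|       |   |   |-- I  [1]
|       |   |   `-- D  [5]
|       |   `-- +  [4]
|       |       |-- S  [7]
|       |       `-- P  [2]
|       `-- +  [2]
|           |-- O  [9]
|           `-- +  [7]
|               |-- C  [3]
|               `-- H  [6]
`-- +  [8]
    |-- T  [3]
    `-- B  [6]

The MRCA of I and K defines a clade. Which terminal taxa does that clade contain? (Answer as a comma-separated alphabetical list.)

A, C, D, E, F, G, H, I, J, K, L, M, N, O, P, Q, R, S

Tracing I: it sits inside (I,D).
Tracing K: it sits inside (K,F).
The smallest clade enclosing both is (((J,A),(R,(((E,N),L),((M,Q),(G,(K,F)))))),(((I,D),(S,P)),(O,(C,H)))); the answer is its 18 terminal taxa in alphabetical order.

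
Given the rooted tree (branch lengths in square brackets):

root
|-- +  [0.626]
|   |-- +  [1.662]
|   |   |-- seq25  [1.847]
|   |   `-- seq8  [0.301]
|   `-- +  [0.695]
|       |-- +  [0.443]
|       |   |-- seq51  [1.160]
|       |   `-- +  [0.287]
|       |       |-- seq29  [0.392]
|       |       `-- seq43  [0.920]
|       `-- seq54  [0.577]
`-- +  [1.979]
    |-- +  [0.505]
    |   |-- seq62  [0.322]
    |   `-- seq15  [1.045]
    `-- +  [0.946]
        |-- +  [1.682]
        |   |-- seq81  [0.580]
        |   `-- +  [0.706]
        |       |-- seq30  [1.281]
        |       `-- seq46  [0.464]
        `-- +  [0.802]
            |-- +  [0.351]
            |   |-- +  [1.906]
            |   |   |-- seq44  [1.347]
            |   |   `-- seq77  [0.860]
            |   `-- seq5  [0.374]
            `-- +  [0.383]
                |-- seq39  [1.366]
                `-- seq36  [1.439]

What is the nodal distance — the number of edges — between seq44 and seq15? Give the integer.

7

The MRCA of seq44 and seq15 is the node subtending ((seq62,seq15),((seq81,(seq30,seq46)),(((seq44,seq77),seq5),(seq39,seq36)))).
From seq44 up to that node: 5 branches. From seq15 up to the same node: 2 branches. Total: 5 + 2 = 7.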